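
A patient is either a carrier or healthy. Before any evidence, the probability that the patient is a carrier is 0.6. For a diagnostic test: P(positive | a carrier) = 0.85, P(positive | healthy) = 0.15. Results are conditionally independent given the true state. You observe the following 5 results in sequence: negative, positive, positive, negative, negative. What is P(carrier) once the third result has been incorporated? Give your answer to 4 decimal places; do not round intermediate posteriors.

After 'negative': P(carrier) = 0.15·0.6000 / (0.15·0.6000 + 0.85·0.4000) ≈ 0.2093
After 'positive': P(carrier) = 0.85·0.2093 / (0.85·0.2093 + 0.15·0.7907) ≈ 0.6000
After 'positive': P(carrier) = 0.85·0.6000 / (0.85·0.6000 + 0.15·0.4000) ≈ 0.8947

0.8947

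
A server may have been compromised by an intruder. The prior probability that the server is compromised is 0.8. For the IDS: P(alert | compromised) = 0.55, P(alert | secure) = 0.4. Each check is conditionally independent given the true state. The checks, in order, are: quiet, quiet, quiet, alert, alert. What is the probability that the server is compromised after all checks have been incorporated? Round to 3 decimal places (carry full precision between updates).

0.761

After 'quiet': P(compromised) = 0.45·0.8000 / (0.45·0.8000 + 0.6·0.2000) ≈ 0.7500
After 'quiet': P(compromised) = 0.45·0.7500 / (0.45·0.7500 + 0.6·0.2500) ≈ 0.6923
After 'quiet': P(compromised) = 0.45·0.6923 / (0.45·0.6923 + 0.6·0.3077) ≈ 0.6279
After 'alert': P(compromised) = 0.55·0.6279 / (0.55·0.6279 + 0.4·0.3721) ≈ 0.6988
After 'alert': P(compromised) = 0.55·0.6988 / (0.55·0.6988 + 0.4·0.3012) ≈ 0.7614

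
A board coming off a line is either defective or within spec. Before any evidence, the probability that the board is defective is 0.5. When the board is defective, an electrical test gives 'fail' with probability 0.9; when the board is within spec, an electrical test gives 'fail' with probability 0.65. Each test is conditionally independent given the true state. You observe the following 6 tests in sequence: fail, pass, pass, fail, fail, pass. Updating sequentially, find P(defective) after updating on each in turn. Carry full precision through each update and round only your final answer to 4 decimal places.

After 'fail': P(defective) = 0.9·0.5000 / (0.9·0.5000 + 0.65·0.5000) ≈ 0.5806
After 'pass': P(defective) = 0.1·0.5806 / (0.1·0.5806 + 0.35·0.4194) ≈ 0.2835
After 'pass': P(defective) = 0.1·0.2835 / (0.1·0.2835 + 0.35·0.7165) ≈ 0.1016
After 'fail': P(defective) = 0.9·0.1016 / (0.9·0.1016 + 0.65·0.8984) ≈ 0.1353
After 'fail': P(defective) = 0.9·0.1353 / (0.9·0.1353 + 0.65·0.8647) ≈ 0.1781
After 'pass': P(defective) = 0.1·0.1781 / (0.1·0.1781 + 0.35·0.8219) ≈ 0.0583

0.0583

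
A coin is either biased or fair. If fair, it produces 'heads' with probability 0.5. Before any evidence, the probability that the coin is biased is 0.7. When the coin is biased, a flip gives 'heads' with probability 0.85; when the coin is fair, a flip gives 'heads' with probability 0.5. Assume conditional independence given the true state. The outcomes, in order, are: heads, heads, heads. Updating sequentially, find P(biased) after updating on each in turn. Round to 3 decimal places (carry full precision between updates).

0.920

After 'heads': P(biased) = 0.85·0.7000 / (0.85·0.7000 + 0.5·0.3000) ≈ 0.7987
After 'heads': P(biased) = 0.85·0.7987 / (0.85·0.7987 + 0.5·0.2013) ≈ 0.8709
After 'heads': P(biased) = 0.85·0.8709 / (0.85·0.8709 + 0.5·0.1291) ≈ 0.9198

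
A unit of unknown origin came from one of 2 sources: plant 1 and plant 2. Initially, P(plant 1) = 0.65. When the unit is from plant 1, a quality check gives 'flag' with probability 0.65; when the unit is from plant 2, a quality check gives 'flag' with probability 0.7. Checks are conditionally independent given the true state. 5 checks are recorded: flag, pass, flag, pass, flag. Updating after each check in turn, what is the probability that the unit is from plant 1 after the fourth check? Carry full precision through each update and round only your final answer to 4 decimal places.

After 'flag': P(plant 1) = 0.65·0.6500 / (0.65·0.6500 + 0.7·0.3500) ≈ 0.6330
After 'pass': P(plant 1) = 0.35·0.6330 / (0.35·0.6330 + 0.3·0.3670) ≈ 0.6680
After 'flag': P(plant 1) = 0.65·0.6680 / (0.65·0.6680 + 0.7·0.3320) ≈ 0.6513
After 'pass': P(plant 1) = 0.35·0.6513 / (0.35·0.6513 + 0.3·0.3487) ≈ 0.6855

0.6855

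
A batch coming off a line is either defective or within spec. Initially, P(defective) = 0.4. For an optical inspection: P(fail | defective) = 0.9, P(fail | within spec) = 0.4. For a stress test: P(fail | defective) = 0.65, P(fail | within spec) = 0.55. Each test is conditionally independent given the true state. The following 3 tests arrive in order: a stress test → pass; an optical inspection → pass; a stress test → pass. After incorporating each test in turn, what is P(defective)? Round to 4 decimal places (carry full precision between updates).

0.0630

After a stress test='pass': P(defective) = 0.35·0.4000 / (0.35·0.4000 + 0.45·0.6000) ≈ 0.3415
After an optical inspection='pass': P(defective) = 0.1·0.3415 / (0.1·0.3415 + 0.6·0.6585) ≈ 0.0795
After a stress test='pass': P(defective) = 0.35·0.0795 / (0.35·0.0795 + 0.45·0.9205) ≈ 0.0630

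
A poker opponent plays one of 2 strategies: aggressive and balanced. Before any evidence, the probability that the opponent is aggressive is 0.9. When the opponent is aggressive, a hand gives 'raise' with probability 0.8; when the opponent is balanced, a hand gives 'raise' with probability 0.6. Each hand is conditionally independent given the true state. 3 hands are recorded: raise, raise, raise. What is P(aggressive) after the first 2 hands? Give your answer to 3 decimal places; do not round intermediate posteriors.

Each posterior becomes the prior for the next update.
After 'raise': P(aggressive) = 0.8·0.9000 / (0.8·0.9000 + 0.6·0.1000) ≈ 0.9231
After 'raise': P(aggressive) = 0.8·0.9231 / (0.8·0.9231 + 0.6·0.0769) ≈ 0.9412

0.941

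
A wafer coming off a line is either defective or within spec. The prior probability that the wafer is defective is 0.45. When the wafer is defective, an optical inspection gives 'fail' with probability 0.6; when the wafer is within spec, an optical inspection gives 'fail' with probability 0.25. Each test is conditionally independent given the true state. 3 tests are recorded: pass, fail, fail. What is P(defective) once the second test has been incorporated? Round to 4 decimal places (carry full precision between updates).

0.5115

After 'pass': P(defective) = 0.4·0.4500 / (0.4·0.4500 + 0.75·0.5500) ≈ 0.3038
After 'fail': P(defective) = 0.6·0.3038 / (0.6·0.3038 + 0.25·0.6962) ≈ 0.5115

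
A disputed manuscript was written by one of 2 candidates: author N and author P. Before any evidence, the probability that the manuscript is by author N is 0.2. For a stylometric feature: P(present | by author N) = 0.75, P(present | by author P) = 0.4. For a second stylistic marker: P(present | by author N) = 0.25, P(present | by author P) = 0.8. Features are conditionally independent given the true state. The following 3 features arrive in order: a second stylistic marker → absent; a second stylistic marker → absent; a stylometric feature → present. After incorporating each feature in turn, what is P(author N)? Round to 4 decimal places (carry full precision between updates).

0.8683

After a second stylistic marker='absent': P(author N) = 0.75·0.2000 / (0.75·0.2000 + 0.2·0.8000) ≈ 0.4839
After a second stylistic marker='absent': P(author N) = 0.75·0.4839 / (0.75·0.4839 + 0.2·0.5161) ≈ 0.7785
After a stylometric feature='present': P(author N) = 0.75·0.7785 / (0.75·0.7785 + 0.4·0.2215) ≈ 0.8683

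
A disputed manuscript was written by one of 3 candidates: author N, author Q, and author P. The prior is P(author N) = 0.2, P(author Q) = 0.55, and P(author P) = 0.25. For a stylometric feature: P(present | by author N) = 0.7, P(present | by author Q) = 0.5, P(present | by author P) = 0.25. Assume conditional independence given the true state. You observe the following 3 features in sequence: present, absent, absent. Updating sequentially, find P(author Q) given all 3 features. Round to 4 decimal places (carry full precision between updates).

0.5901

After 'present': normaliser = 0.7·0.2000 + 0.5·0.5500 + 0.25·0.2500; P(author N) ≈ 0.2932, P(author Q) ≈ 0.5759, P(author P) ≈ 0.1309
After 'absent': normaliser = 0.3·0.2932 + 0.5·0.5759 + 0.75·0.1309; P(author N) ≈ 0.1855, P(author Q) ≈ 0.6074, P(author P) ≈ 0.2071
After 'absent': normaliser = 0.3·0.1855 + 0.5·0.6074 + 0.75·0.2071; P(author N) ≈ 0.1081, P(author Q) ≈ 0.5901, P(author P) ≈ 0.3018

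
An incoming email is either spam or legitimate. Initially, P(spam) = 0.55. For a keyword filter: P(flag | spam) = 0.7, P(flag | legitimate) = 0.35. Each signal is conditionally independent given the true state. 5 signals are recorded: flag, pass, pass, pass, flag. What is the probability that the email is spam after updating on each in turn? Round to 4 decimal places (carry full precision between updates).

After 'flag': P(spam) = 0.7·0.5500 / (0.7·0.5500 + 0.35·0.4500) ≈ 0.7097
After 'pass': P(spam) = 0.3·0.7097 / (0.3·0.7097 + 0.65·0.2903) ≈ 0.5301
After 'pass': P(spam) = 0.3·0.5301 / (0.3·0.5301 + 0.65·0.4699) ≈ 0.3424
After 'pass': P(spam) = 0.3·0.3424 / (0.3·0.3424 + 0.65·0.6576) ≈ 0.1938
After 'flag': P(spam) = 0.7·0.1938 / (0.7·0.1938 + 0.35·0.8062) ≈ 0.3246

0.3246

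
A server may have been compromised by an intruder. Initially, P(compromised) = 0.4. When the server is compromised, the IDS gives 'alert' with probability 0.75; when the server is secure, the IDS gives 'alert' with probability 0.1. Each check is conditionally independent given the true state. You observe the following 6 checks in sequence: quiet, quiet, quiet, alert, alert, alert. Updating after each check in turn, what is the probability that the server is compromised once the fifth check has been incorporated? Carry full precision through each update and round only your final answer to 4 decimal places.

0.4456

After 'quiet': P(compromised) = 0.25·0.4000 / (0.25·0.4000 + 0.9·0.6000) ≈ 0.1562
After 'quiet': P(compromised) = 0.25·0.1562 / (0.25·0.1562 + 0.9·0.8438) ≈ 0.0489
After 'quiet': P(compromised) = 0.25·0.0489 / (0.25·0.0489 + 0.9·0.9511) ≈ 0.0141
After 'alert': P(compromised) = 0.75·0.0141 / (0.75·0.0141 + 0.1·0.9859) ≈ 0.0968
After 'alert': P(compromised) = 0.75·0.0968 / (0.75·0.0968 + 0.1·0.9032) ≈ 0.4456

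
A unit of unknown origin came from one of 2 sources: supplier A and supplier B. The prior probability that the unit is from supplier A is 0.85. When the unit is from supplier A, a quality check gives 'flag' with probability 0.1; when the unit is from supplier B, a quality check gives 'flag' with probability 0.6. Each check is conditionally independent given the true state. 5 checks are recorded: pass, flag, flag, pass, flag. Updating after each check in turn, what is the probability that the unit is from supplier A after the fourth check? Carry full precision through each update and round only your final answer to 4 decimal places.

After 'pass': P(supplier A) = 0.9·0.8500 / (0.9·0.8500 + 0.4·0.1500) ≈ 0.9273
After 'flag': P(supplier A) = 0.1·0.9273 / (0.1·0.9273 + 0.6·0.0727) ≈ 0.6800
After 'flag': P(supplier A) = 0.1·0.6800 / (0.1·0.6800 + 0.6·0.3200) ≈ 0.2615
After 'pass': P(supplier A) = 0.9·0.2615 / (0.9·0.2615 + 0.4·0.7385) ≈ 0.4435

0.4435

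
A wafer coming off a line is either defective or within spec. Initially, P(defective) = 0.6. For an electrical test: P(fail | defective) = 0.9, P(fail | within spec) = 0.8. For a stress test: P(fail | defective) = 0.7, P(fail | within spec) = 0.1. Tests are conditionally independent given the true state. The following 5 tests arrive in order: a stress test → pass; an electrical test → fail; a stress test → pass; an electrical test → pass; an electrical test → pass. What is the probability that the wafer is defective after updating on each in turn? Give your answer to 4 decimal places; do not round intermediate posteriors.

Apply Bayes' rule sequentially, carrying P(defective) forward.
After a stress test='pass': P(defective) = 0.3·0.6000 / (0.3·0.6000 + 0.9·0.4000) ≈ 0.3333
After an electrical test='fail': P(defective) = 0.9·0.3333 / (0.9·0.3333 + 0.8·0.6667) ≈ 0.3600
After a stress test='pass': P(defective) = 0.3·0.3600 / (0.3·0.3600 + 0.9·0.6400) ≈ 0.1579
After an electrical test='pass': P(defective) = 0.1·0.1579 / (0.1·0.1579 + 0.2·0.8421) ≈ 0.0857
After an electrical test='pass': P(defective) = 0.1·0.0857 / (0.1·0.0857 + 0.2·0.9143) ≈ 0.0448

0.0448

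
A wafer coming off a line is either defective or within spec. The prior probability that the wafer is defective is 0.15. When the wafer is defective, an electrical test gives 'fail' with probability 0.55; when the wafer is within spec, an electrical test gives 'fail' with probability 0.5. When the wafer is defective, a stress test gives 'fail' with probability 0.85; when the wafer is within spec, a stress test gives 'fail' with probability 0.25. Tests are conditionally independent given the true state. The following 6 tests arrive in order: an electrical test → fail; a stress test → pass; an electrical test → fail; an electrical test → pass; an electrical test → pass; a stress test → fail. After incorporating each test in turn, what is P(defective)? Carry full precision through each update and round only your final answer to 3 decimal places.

0.105

After an electrical test='fail': P(defective) = 0.55·0.1500 / (0.55·0.1500 + 0.5·0.8500) ≈ 0.1626
After a stress test='pass': P(defective) = 0.15·0.1626 / (0.15·0.1626 + 0.75·0.8374) ≈ 0.0374
After an electrical test='fail': P(defective) = 0.55·0.0374 / (0.55·0.0374 + 0.5·0.9626) ≈ 0.0410
After an electrical test='pass': P(defective) = 0.45·0.0410 / (0.45·0.0410 + 0.5·0.9590) ≈ 0.0370
After an electrical test='pass': P(defective) = 0.45·0.0370 / (0.45·0.0370 + 0.5·0.9630) ≈ 0.0334
After a stress test='fail': P(defective) = 0.85·0.0334 / (0.85·0.0334 + 0.25·0.9666) ≈ 0.1052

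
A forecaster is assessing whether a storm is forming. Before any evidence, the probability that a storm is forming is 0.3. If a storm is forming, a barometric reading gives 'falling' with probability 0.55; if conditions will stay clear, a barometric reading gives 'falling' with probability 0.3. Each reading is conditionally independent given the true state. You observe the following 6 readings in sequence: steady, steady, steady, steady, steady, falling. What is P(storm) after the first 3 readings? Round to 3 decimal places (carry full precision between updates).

0.102

After 'steady': P(storm) = 0.45·0.3000 / (0.45·0.3000 + 0.7·0.7000) ≈ 0.2160
After 'steady': P(storm) = 0.45·0.2160 / (0.45·0.2160 + 0.7·0.7840) ≈ 0.1505
After 'steady': P(storm) = 0.45·0.1505 / (0.45·0.1505 + 0.7·0.8495) ≈ 0.1022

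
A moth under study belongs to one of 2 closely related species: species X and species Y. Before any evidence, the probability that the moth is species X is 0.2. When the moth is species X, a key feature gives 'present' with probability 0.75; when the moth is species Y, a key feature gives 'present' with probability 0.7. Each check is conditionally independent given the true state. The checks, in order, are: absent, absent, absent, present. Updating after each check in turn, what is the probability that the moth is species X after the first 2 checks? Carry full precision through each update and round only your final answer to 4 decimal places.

After 'absent': P(species X) = 0.25·0.2000 / (0.25·0.2000 + 0.3·0.8000) ≈ 0.1724
After 'absent': P(species X) = 0.25·0.1724 / (0.25·0.1724 + 0.3·0.8276) ≈ 0.1479

0.1479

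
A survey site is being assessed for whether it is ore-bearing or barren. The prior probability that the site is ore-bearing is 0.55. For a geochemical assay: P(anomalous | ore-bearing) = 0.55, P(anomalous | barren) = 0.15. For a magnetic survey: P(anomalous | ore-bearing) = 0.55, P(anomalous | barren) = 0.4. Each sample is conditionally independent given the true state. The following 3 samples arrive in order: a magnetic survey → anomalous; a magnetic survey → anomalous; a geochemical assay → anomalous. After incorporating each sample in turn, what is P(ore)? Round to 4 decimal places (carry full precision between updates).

After a magnetic survey='anomalous': P(ore) = 0.55·0.5500 / (0.55·0.5500 + 0.4·0.4500) ≈ 0.6269
After a magnetic survey='anomalous': P(ore) = 0.55·0.6269 / (0.55·0.6269 + 0.4·0.3731) ≈ 0.6980
After a geochemical assay='anomalous': P(ore) = 0.55·0.6980 / (0.55·0.6980 + 0.15·0.3020) ≈ 0.8944

0.8944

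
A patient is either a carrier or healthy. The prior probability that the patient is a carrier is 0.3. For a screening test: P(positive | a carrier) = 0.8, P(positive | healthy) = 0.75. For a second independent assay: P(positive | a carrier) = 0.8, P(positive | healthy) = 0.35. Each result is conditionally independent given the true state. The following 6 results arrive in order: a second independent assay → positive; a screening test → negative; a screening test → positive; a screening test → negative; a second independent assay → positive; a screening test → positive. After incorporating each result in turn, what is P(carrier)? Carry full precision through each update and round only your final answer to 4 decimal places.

Apply Bayes' rule sequentially, carrying P(carrier) forward.
After a second independent assay='positive': P(carrier) = 0.8·0.3000 / (0.8·0.3000 + 0.35·0.7000) ≈ 0.4948
After a screening test='negative': P(carrier) = 0.2·0.4948 / (0.2·0.4948 + 0.25·0.5052) ≈ 0.4394
After a screening test='positive': P(carrier) = 0.8·0.4394 / (0.8·0.4394 + 0.75·0.5606) ≈ 0.4553
After a screening test='negative': P(carrier) = 0.2·0.4553 / (0.2·0.4553 + 0.25·0.5447) ≈ 0.4007
After a second independent assay='positive': P(carrier) = 0.8·0.4007 / (0.8·0.4007 + 0.35·0.5993) ≈ 0.6045
After a screening test='positive': P(carrier) = 0.8·0.6045 / (0.8·0.6045 + 0.75·0.3955) ≈ 0.6198

0.6198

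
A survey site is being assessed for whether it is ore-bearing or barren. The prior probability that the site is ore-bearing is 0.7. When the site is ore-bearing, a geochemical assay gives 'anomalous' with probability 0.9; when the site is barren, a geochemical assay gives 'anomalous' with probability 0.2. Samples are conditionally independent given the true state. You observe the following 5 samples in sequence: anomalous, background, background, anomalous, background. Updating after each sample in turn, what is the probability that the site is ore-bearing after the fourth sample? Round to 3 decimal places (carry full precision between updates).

0.425

After 'anomalous': P(ore) = 0.9·0.7000 / (0.9·0.7000 + 0.2·0.3000) ≈ 0.9130
After 'background': P(ore) = 0.1·0.9130 / (0.1·0.9130 + 0.8·0.0870) ≈ 0.5676
After 'background': P(ore) = 0.1·0.5676 / (0.1·0.5676 + 0.8·0.4324) ≈ 0.1409
After 'anomalous': P(ore) = 0.9·0.1409 / (0.9·0.1409 + 0.2·0.8591) ≈ 0.4247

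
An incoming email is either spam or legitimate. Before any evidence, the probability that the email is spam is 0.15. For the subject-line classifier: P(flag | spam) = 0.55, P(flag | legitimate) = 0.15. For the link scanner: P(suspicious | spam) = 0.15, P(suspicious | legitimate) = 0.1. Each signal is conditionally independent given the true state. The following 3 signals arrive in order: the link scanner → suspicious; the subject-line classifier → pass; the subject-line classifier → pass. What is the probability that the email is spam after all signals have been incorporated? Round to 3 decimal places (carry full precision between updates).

After the link scanner='suspicious': P(spam) = 0.15·0.1500 / (0.15·0.1500 + 0.1·0.8500) ≈ 0.2093
After the subject-line classifier='pass': P(spam) = 0.45·0.2093 / (0.45·0.2093 + 0.85·0.7907) ≈ 0.1229
After the subject-line classifier='pass': P(spam) = 0.45·0.1229 / (0.45·0.1229 + 0.85·0.8771) ≈ 0.0691

0.069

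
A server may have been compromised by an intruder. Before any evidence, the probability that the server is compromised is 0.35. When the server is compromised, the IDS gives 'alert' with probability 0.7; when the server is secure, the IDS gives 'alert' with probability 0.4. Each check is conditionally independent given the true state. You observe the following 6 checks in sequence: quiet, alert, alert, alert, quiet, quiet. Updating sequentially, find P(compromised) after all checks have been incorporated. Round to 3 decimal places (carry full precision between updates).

After 'quiet': P(compromised) = 0.3·0.3500 / (0.3·0.3500 + 0.6·0.6500) ≈ 0.2121
After 'alert': P(compromised) = 0.7·0.2121 / (0.7·0.2121 + 0.4·0.7879) ≈ 0.3203
After 'alert': P(compromised) = 0.7·0.3203 / (0.7·0.3203 + 0.4·0.6797) ≈ 0.4519
After 'alert': P(compromised) = 0.7·0.4519 / (0.7·0.4519 + 0.4·0.5481) ≈ 0.5907
After 'quiet': P(compromised) = 0.3·0.5907 / (0.3·0.5907 + 0.6·0.4093) ≈ 0.4191
After 'quiet': P(compromised) = 0.3·0.4191 / (0.3·0.4191 + 0.6·0.5809) ≈ 0.2651

0.265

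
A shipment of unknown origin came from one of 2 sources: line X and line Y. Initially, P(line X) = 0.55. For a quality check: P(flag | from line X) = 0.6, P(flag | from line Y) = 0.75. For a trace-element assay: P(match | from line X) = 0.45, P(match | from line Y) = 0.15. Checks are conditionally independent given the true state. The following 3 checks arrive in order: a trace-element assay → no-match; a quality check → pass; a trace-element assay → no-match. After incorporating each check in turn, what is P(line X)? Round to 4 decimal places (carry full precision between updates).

0.4502

Each posterior becomes the prior for the next update.
After a trace-element assay='no-match': P(line X) = 0.55·0.5500 / (0.55·0.5500 + 0.85·0.4500) ≈ 0.4416
After a quality check='pass': P(line X) = 0.4·0.4416 / (0.4·0.4416 + 0.25·0.5584) ≈ 0.5586
After a trace-element assay='no-match': P(line X) = 0.55·0.5586 / (0.55·0.5586 + 0.85·0.4414) ≈ 0.4502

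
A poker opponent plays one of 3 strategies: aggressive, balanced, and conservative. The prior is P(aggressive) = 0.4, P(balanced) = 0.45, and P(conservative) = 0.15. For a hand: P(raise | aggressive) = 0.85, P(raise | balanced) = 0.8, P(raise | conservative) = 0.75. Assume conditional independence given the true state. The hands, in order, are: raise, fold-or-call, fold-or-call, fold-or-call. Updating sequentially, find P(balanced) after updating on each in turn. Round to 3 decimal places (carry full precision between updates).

0.498

Apply Bayes' rule sequentially, carrying P(balanced) forward.
After 'raise': normaliser = 0.85·0.4000 + 0.8·0.4500 + 0.75·0.1500; P(aggressive) ≈ 0.4185, P(balanced) ≈ 0.4431, P(conservative) ≈ 0.1385
After 'fold-or-call': normaliser = 0.15·0.4185 + 0.2·0.4431 + 0.25·0.1385; P(aggressive) ≈ 0.3375, P(balanced) ≈ 0.4764, P(conservative) ≈ 0.1861
After 'fold-or-call': normaliser = 0.15·0.3375 + 0.2·0.4764 + 0.25·0.1861; P(aggressive) ≈ 0.2631, P(balanced) ≈ 0.4952, P(conservative) ≈ 0.2418
After 'fold-or-call': normaliser = 0.15·0.2631 + 0.2·0.4952 + 0.25·0.2418; P(aggressive) ≈ 0.1983, P(balanced) ≈ 0.4978, P(conservative) ≈ 0.3038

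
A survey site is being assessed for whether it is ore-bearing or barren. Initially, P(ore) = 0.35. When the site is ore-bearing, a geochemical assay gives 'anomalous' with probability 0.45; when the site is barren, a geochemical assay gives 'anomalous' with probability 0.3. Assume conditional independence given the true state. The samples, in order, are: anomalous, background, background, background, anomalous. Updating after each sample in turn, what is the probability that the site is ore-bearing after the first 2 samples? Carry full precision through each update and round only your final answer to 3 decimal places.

After 'anomalous': P(ore) = 0.45·0.3500 / (0.45·0.3500 + 0.3·0.6500) ≈ 0.4468
After 'background': P(ore) = 0.55·0.4468 / (0.55·0.4468 + 0.7·0.5532) ≈ 0.3882

0.388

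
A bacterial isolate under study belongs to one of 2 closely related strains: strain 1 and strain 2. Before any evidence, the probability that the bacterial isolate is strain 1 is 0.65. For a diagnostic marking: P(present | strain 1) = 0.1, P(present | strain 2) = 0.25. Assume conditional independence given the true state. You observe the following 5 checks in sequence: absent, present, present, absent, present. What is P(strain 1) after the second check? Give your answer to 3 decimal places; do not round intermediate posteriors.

0.471

Apply Bayes' rule sequentially, carrying P(strain 1) forward.
After 'absent': P(strain 1) = 0.9·0.6500 / (0.9·0.6500 + 0.75·0.3500) ≈ 0.6903
After 'present': P(strain 1) = 0.1·0.6903 / (0.1·0.6903 + 0.25·0.3097) ≈ 0.4713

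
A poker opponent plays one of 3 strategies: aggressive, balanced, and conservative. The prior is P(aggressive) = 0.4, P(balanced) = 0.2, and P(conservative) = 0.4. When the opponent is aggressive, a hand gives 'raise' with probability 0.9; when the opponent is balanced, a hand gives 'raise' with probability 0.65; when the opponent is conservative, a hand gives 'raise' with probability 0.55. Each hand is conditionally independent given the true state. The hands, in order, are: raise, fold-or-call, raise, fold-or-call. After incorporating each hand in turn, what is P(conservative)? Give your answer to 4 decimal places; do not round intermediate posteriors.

0.6432

Apply Bayes' rule sequentially, carrying P(conservative) forward.
After 'raise': normaliser = 0.9·0.4000 + 0.65·0.2000 + 0.55·0.4000; P(aggressive) ≈ 0.5070, P(balanced) ≈ 0.1831, P(conservative) ≈ 0.3099
After 'fold-or-call': normaliser = 0.1·0.5070 + 0.35·0.1831 + 0.45·0.3099; P(aggressive) ≈ 0.1994, P(balanced) ≈ 0.2521, P(conservative) ≈ 0.5485
After 'raise': normaliser = 0.9·0.1994 + 0.65·0.2521 + 0.55·0.5485; P(aggressive) ≈ 0.2783, P(balanced) ≈ 0.2540, P(conservative) ≈ 0.4677
After 'fold-or-call': normaliser = 0.1·0.2783 + 0.35·0.2540 + 0.45·0.4677; P(aggressive) ≈ 0.0851, P(balanced) ≈ 0.2717, P(conservative) ≈ 0.6432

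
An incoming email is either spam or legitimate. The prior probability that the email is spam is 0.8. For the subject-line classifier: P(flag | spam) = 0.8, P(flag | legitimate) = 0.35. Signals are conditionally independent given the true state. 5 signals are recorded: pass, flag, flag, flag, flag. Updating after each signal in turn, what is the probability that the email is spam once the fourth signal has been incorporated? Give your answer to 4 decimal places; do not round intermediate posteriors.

0.9363

After 'pass': P(spam) = 0.2·0.8000 / (0.2·0.8000 + 0.65·0.2000) ≈ 0.5517
After 'flag': P(spam) = 0.8·0.5517 / (0.8·0.5517 + 0.35·0.4483) ≈ 0.7378
After 'flag': P(spam) = 0.8·0.7378 / (0.8·0.7378 + 0.35·0.2622) ≈ 0.8654
After 'flag': P(spam) = 0.8·0.8654 / (0.8·0.8654 + 0.35·0.1346) ≈ 0.9363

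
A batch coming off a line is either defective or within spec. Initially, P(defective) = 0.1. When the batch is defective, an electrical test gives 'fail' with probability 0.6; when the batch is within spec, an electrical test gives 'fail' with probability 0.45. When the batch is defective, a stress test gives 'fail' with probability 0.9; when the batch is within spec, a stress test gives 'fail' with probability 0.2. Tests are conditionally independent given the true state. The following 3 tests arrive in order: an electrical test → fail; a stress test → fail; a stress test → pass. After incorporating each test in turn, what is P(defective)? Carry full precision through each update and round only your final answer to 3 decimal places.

0.077

After an electrical test='fail': P(defective) = 0.6·0.1000 / (0.6·0.1000 + 0.45·0.9000) ≈ 0.1290
After a stress test='fail': P(defective) = 0.9·0.1290 / (0.9·0.1290 + 0.2·0.8710) ≈ 0.4000
After a stress test='pass': P(defective) = 0.1·0.4000 / (0.1·0.4000 + 0.8·0.6000) ≈ 0.0769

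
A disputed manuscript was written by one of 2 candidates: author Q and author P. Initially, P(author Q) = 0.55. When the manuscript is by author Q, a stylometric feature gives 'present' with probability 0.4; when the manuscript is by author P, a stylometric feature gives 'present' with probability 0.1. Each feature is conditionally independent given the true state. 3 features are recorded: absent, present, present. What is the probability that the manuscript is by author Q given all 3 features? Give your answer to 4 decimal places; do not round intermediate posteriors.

0.9288

After 'absent': P(author Q) = 0.6·0.5500 / (0.6·0.5500 + 0.9·0.4500) ≈ 0.4490
After 'present': P(author Q) = 0.4·0.4490 / (0.4·0.4490 + 0.1·0.5510) ≈ 0.7652
After 'present': P(author Q) = 0.4·0.7652 / (0.4·0.7652 + 0.1·0.2348) ≈ 0.9288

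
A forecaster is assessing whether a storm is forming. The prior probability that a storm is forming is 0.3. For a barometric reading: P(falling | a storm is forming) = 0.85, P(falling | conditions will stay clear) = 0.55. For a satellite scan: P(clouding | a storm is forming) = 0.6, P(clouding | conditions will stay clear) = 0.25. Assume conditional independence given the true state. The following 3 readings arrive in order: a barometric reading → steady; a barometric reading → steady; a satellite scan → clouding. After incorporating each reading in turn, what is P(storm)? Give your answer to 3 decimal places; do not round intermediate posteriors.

After a barometric reading='steady': P(storm) = 0.15·0.3000 / (0.15·0.3000 + 0.45·0.7000) ≈ 0.1250
After a barometric reading='steady': P(storm) = 0.15·0.1250 / (0.15·0.1250 + 0.45·0.8750) ≈ 0.0455
After a satellite scan='clouding': P(storm) = 0.6·0.0455 / (0.6·0.0455 + 0.25·0.9545) ≈ 0.1026

0.103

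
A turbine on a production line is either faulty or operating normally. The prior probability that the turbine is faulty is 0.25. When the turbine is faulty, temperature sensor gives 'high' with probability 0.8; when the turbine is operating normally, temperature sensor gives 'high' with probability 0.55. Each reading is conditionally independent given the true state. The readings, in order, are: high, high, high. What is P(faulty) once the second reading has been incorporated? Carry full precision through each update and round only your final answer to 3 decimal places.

Apply Bayes' rule sequentially, carrying P(faulty) forward.
After 'high': P(faulty) = 0.8·0.2500 / (0.8·0.2500 + 0.55·0.7500) ≈ 0.3265
After 'high': P(faulty) = 0.8·0.3265 / (0.8·0.3265 + 0.55·0.6735) ≈ 0.4136

0.414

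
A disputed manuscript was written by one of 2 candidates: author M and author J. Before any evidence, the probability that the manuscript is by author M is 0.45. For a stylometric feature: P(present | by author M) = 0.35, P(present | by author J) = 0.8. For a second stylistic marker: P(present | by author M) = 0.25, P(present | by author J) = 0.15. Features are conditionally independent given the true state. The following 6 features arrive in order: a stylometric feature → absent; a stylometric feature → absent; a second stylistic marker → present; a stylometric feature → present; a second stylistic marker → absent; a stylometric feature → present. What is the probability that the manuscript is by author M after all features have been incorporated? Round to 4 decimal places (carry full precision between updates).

After a stylometric feature='absent': P(author M) = 0.65·0.4500 / (0.65·0.4500 + 0.2·0.5500) ≈ 0.7267
After a stylometric feature='absent': P(author M) = 0.65·0.7267 / (0.65·0.7267 + 0.2·0.2733) ≈ 0.8963
After a second stylistic marker='present': P(author M) = 0.25·0.8963 / (0.25·0.8963 + 0.15·0.1037) ≈ 0.9351
After a stylometric feature='present': P(author M) = 0.35·0.9351 / (0.35·0.9351 + 0.8·0.0649) ≈ 0.8630
After a second stylistic marker='absent': P(author M) = 0.75·0.8630 / (0.75·0.8630 + 0.85·0.1370) ≈ 0.8476
After a stylometric feature='present': P(author M) = 0.35·0.8476 / (0.35·0.8476 + 0.8·0.1524) ≈ 0.7087

0.7087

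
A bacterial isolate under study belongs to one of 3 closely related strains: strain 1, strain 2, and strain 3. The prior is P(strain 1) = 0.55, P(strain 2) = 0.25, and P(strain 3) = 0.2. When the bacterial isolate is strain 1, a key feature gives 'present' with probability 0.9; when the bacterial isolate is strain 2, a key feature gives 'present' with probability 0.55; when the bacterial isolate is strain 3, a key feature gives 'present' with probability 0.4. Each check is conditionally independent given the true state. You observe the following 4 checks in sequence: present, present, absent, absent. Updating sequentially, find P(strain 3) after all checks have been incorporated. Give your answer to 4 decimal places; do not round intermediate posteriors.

After 'present': normaliser = 0.9·0.5500 + 0.55·0.2500 + 0.4·0.2000; P(strain 1) ≈ 0.6947, P(strain 2) ≈ 0.1930, P(strain 3) ≈ 0.1123
After 'present': normaliser = 0.9·0.6947 + 0.55·0.1930 + 0.4·0.1123; P(strain 1) ≈ 0.8054, P(strain 2) ≈ 0.1367, P(strain 3) ≈ 0.0579
After 'absent': normaliser = 0.1·0.8054 + 0.45·0.1367 + 0.6·0.0579; P(strain 1) ≈ 0.4556, P(strain 2) ≈ 0.3480, P(strain 3) ≈ 0.1964
After 'absent': normaliser = 0.1·0.4556 + 0.45·0.3480 + 0.6·0.1964; P(strain 1) ≈ 0.1424, P(strain 2) ≈ 0.4894, P(strain 3) ≈ 0.3682

0.3682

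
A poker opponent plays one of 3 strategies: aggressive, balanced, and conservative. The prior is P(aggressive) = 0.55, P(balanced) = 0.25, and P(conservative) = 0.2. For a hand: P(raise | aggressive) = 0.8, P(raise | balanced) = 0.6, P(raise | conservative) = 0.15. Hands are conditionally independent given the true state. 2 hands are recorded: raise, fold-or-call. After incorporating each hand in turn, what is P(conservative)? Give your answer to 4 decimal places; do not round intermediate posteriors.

Apply Bayes' rule sequentially, carrying P(conservative) forward.
After 'raise': normaliser = 0.8·0.5500 + 0.6·0.2500 + 0.15·0.2000; P(aggressive) ≈ 0.7097, P(balanced) ≈ 0.2419, P(conservative) ≈ 0.0484
After 'fold-or-call': normaliser = 0.2·0.7097 + 0.4·0.2419 + 0.85·0.0484; P(aggressive) ≈ 0.5072, P(balanced) ≈ 0.3458, P(conservative) ≈ 0.1470

0.1470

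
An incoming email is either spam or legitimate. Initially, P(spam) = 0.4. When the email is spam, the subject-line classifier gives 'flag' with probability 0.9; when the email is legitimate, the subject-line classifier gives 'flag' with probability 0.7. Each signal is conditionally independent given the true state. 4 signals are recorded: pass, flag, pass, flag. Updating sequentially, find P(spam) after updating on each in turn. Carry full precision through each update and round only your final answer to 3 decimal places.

0.109

After 'pass': P(spam) = 0.1·0.4000 / (0.1·0.4000 + 0.3·0.6000) ≈ 0.1818
After 'flag': P(spam) = 0.9·0.1818 / (0.9·0.1818 + 0.7·0.8182) ≈ 0.2222
After 'pass': P(spam) = 0.1·0.2222 / (0.1·0.2222 + 0.3·0.7778) ≈ 0.0870
After 'flag': P(spam) = 0.9·0.0870 / (0.9·0.0870 + 0.7·0.9130) ≈ 0.1091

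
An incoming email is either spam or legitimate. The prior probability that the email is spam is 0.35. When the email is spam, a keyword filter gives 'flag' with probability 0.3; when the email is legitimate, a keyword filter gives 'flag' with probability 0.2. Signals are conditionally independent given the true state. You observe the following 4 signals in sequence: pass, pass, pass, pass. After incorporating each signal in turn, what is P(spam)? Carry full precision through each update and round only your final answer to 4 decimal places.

Each posterior becomes the prior for the next update.
After 'pass': P(spam) = 0.7·0.3500 / (0.7·0.3500 + 0.8·0.6500) ≈ 0.3203
After 'pass': P(spam) = 0.7·0.3203 / (0.7·0.3203 + 0.8·0.6797) ≈ 0.2919
After 'pass': P(spam) = 0.7·0.2919 / (0.7·0.2919 + 0.8·0.7081) ≈ 0.2651
After 'pass': P(spam) = 0.7·0.2651 / (0.7·0.2651 + 0.8·0.7349) ≈ 0.2399

0.2399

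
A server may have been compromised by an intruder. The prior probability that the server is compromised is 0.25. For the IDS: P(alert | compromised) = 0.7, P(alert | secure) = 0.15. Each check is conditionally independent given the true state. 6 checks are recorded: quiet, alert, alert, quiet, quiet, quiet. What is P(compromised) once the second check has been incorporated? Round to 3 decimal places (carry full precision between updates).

0.354

After 'quiet': P(compromised) = 0.3·0.2500 / (0.3·0.2500 + 0.85·0.7500) ≈ 0.1053
After 'alert': P(compromised) = 0.7·0.1053 / (0.7·0.1053 + 0.15·0.8947) ≈ 0.3544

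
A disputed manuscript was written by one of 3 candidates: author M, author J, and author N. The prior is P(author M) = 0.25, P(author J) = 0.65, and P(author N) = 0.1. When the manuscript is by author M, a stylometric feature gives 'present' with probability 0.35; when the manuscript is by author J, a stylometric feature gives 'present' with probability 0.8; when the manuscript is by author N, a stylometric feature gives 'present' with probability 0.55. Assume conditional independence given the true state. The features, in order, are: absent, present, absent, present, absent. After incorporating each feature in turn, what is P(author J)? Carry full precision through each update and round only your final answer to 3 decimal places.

After 'absent': normaliser = 0.65·0.2500 + 0.2·0.6500 + 0.45·0.1000; P(author M) ≈ 0.4815, P(author J) ≈ 0.3852, P(author N) ≈ 0.1333
After 'present': normaliser = 0.35·0.4815 + 0.8·0.3852 + 0.55·0.1333; P(author M) ≈ 0.3064, P(author J) ≈ 0.5603, P(author N) ≈ 0.1333
After 'absent': normaliser = 0.65·0.3064 + 0.2·0.5603 + 0.45·0.1333; P(author M) ≈ 0.5365, P(author J) ≈ 0.3019, P(author N) ≈ 0.1616
After 'present': normaliser = 0.35·0.5365 + 0.8·0.3019 + 0.55·0.1616; P(author M) ≈ 0.3624, P(author J) ≈ 0.4660, P(author N) ≈ 0.1716
After 'absent': normaliser = 0.65·0.3624 + 0.2·0.4660 + 0.45·0.1716; P(author M) ≈ 0.5802, P(author J) ≈ 0.2296, P(author N) ≈ 0.1902

0.230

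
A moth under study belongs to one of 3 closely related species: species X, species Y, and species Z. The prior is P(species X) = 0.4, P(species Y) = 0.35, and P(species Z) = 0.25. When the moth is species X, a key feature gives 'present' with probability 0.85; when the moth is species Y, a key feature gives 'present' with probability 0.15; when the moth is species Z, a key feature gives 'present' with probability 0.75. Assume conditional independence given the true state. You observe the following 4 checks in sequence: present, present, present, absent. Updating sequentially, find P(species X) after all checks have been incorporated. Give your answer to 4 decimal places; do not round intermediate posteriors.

0.5738

After 'present': normaliser = 0.85·0.4000 + 0.15·0.3500 + 0.75·0.2500; P(species X) ≈ 0.5862, P(species Y) ≈ 0.0905, P(species Z) ≈ 0.3233
After 'present': normaliser = 0.85·0.5862 + 0.15·0.0905 + 0.75·0.3233; P(species X) ≈ 0.6606, P(species Y) ≈ 0.0180, P(species Z) ≈ 0.3214
After 'present': normaliser = 0.85·0.6606 + 0.15·0.0180 + 0.75·0.3214; P(species X) ≈ 0.6973, P(species Y) ≈ 0.0034, P(species Z) ≈ 0.2994
After 'absent': normaliser = 0.15·0.6973 + 0.85·0.0034 + 0.25·0.2994; P(species X) ≈ 0.5738, P(species Y) ≈ 0.0156, P(species Z) ≈ 0.4106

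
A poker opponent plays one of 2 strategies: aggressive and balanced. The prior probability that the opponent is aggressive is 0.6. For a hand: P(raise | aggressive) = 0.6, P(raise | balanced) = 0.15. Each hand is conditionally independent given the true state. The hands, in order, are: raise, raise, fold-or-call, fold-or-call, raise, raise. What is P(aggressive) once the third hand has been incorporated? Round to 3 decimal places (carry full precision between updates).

After 'raise': P(aggressive) = 0.6·0.6000 / (0.6·0.6000 + 0.15·0.4000) ≈ 0.8571
After 'raise': P(aggressive) = 0.6·0.8571 / (0.6·0.8571 + 0.15·0.1429) ≈ 0.9600
After 'fold-or-call': P(aggressive) = 0.4·0.9600 / (0.4·0.9600 + 0.85·0.0400) ≈ 0.9187

0.919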